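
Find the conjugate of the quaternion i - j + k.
-i + j - k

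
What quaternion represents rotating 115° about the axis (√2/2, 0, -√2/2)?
0.5373 + 0.5964i - 0.5964k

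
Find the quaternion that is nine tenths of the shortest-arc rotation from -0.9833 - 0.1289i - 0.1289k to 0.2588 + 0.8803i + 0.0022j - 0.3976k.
-0.3751 - 0.8538i - 0.0021j + 0.3611k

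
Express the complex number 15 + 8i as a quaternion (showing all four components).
15 + 8i + 0j + 0k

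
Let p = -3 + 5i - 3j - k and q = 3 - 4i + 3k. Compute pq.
14 + 18i - 20j - 24k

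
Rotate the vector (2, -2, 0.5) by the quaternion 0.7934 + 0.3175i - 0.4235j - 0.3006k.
(0.074, -2.852, -0.335)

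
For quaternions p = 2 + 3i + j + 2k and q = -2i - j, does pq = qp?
No: pq = 7 - 2i - 6j - k ≠ 7 - 6i + 2j + k = qp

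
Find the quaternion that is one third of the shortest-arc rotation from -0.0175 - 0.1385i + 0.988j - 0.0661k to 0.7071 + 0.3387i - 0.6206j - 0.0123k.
-0.2745 - 0.2242i + 0.9341j - 0.0425k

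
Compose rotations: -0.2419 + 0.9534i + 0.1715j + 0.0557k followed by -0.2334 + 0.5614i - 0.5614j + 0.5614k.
-0.4138 - 0.4859i + 0.5997j + 0.4827k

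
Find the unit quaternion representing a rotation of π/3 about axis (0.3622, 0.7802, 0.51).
0.866 + 0.1811i + 0.3901j + 0.255k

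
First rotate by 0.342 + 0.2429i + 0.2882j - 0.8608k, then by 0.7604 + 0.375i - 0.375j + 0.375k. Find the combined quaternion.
0.5998 + 0.5277i + 0.5048j - 0.3271k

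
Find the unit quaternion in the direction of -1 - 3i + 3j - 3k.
-0.189 - 0.5669i + 0.5669j - 0.5669k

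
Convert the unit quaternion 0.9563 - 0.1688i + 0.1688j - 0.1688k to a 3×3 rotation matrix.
[[0.886, 0.2659, 0.3798], [-0.3798, 0.886, 0.2659], [-0.2659, -0.3798, 0.886]]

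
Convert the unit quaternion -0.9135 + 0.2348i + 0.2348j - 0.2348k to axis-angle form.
axis = (√3/3, √3/3, -√3/3), θ = 312°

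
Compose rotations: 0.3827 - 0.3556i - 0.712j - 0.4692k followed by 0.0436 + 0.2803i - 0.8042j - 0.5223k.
-0.7013 + 0.0972i - 0.0216j - 0.7059k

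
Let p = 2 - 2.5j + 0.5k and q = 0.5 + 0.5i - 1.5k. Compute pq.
1.75 + 4.75i - j - 1.5k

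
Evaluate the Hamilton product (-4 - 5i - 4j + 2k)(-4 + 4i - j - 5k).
42 + 26i + 3j + 33k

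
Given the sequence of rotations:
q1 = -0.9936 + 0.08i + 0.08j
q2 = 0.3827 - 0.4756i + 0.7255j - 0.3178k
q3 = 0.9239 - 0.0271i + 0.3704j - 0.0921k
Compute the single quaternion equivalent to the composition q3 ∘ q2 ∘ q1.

q2 · q1 = -0.4002 + 0.5286i - 0.7157j + 0.2197k
q3 · q2 · q1 = -0.0701 + 0.5147i - 0.8522j + 0.0634k
-0.0701 + 0.5147i - 0.8522j + 0.0634k


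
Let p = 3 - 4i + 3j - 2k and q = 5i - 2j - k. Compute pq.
24 + 8i - 20j - 10k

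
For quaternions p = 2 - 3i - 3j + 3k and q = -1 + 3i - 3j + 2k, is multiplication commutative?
No: pq = -8 + 12i + 12j + 19k ≠ -8 + 6i - 18j - 17k = qp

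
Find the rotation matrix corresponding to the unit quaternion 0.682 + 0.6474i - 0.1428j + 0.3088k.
[[0.7685, -0.6061, 0.2051], [0.2363, -0.029, -0.9712], [0.5946, 0.7949, 0.121]]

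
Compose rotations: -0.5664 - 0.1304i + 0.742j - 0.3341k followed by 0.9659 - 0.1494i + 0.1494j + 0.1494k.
-0.6275 - 0.2021i + 0.5627j - 0.4987k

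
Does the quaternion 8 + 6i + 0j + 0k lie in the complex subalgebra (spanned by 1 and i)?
Yes. The quaternion 8 + 6i has j- and k-coefficients y = z = 0, so it lies in the complex subalgebra spanned by 1 and i.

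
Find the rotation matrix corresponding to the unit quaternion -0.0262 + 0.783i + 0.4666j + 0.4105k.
[[0.2275, 0.7522, 0.6184], [0.7092, -0.5632, 0.4241], [0.6673, 0.342, -0.6616]]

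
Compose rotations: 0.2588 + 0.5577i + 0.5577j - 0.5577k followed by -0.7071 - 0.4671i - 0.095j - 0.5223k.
-0.1608 - 0.171i - 0.9707j + 0.0517k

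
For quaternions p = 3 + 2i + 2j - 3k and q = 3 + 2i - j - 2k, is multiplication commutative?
No: pq = 1 + 5i + j - 21k ≠ 1 + 19i + 5j - 9k = qp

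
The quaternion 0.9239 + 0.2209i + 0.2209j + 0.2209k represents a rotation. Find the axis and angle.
axis = (√3/3, √3/3, √3/3), θ = π/4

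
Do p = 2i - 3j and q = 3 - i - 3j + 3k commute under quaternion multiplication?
No: pq = -7 - 3i - 15j - 9k ≠ -7 + 15i - 3j + 9k = qp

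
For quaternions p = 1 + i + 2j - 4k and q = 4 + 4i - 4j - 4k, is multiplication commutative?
No: pq = -8 - 16i - 8j - 32k ≠ -8 + 32i + 16j - 8k = qp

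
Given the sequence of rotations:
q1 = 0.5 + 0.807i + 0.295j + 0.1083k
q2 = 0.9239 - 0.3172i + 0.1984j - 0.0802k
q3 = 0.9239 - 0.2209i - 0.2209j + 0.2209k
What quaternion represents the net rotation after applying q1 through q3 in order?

q2 · q1 = 0.6681 + 0.6321i + 0.3414j - 0.1937k
q3 · q2 · q1 = 0.8751 + 0.4038i + 0.2647j + 0.0328k
0.8751 + 0.4038i + 0.2647j + 0.0328k


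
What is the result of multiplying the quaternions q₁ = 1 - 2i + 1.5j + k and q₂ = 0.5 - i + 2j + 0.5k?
-5 - 3.25i + 2.75j - 1.5k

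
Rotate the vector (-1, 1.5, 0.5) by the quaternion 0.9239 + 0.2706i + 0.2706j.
(-0.384, 0.884, 1.604)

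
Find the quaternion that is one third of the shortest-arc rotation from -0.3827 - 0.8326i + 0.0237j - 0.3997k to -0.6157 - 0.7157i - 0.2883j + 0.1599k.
-0.4888 - 0.8392i - 0.0871j - 0.2219k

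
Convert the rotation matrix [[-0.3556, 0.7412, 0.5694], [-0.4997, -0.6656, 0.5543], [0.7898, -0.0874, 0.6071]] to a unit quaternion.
-0.3827 + 0.4192i + 0.144j + 0.8106k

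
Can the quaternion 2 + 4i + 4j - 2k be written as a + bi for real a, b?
No. The quaternion 2 + 4i + 4j - 2k has j-coefficient y = 4 and k-coefficient z = -2, not both zero, so it does not lie in the complex subalgebra spanned by 1 and i.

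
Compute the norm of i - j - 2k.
√6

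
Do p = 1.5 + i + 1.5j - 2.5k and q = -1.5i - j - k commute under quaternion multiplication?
No: pq = 0.5 - 6.25i + 3.25j - 0.25k ≠ 0.5 + 1.75i - 6.25j - 2.75k = qp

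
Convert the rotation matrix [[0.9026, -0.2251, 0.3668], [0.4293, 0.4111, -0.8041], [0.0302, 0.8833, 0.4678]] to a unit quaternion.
0.8339 + 0.5059i + 0.1009j + 0.1962k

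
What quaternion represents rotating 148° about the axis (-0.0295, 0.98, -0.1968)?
0.2756 - 0.0284i + 0.942j - 0.1892k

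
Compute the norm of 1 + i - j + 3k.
√12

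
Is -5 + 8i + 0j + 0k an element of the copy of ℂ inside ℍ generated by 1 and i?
Yes. The quaternion -5 + 8i has j- and k-coefficients y = z = 0, so it lies in the complex subalgebra spanned by 1 and i.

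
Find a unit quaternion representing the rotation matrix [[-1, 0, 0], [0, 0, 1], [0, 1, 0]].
0.7071j + 0.7071k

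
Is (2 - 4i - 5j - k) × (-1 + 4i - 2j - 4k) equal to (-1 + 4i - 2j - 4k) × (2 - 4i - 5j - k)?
No: pq = 30i - 19j + 21k ≠ -6i + 21j - 35k = qp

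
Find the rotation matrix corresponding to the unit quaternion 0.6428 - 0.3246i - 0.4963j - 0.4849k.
[[0.0371, 0.9456, -0.3232], [-0.3012, 0.319, 0.8986], [0.9528, 0.064, 0.2966]]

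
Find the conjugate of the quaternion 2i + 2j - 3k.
-2i - 2j + 3k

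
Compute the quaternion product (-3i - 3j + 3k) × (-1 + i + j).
6 + 6j - 3k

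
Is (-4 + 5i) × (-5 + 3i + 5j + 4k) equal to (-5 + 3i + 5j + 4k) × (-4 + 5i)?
No: pq = 5 - 37i - 40j + 9k ≠ 5 - 37i - 41k = qp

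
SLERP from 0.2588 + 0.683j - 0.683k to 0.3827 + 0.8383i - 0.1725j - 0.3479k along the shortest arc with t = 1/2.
0.4109 + 0.5369i + 0.327j - 0.6603k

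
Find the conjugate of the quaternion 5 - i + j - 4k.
5 + i - j + 4k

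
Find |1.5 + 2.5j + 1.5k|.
3.279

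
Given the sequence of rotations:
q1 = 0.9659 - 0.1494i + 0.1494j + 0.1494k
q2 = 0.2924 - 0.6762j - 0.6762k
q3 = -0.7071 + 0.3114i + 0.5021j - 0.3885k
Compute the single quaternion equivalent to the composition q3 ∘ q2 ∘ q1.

q2 · q1 = 0.4845 - 0.0437i - 0.5084j - 0.7105k
q3 · q2 · q1 = -0.3497 - 0.3725i + 0.841j + 0.1778k
-0.3497 - 0.3725i + 0.841j + 0.1778k


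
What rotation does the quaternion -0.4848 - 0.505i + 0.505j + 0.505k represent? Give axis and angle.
axis = (-√3/3, √3/3, √3/3), θ = 238°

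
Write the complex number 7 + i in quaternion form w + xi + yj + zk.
7 + i + 0j + 0k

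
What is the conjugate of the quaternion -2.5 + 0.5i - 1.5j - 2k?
-2.5 - 0.5i + 1.5j + 2k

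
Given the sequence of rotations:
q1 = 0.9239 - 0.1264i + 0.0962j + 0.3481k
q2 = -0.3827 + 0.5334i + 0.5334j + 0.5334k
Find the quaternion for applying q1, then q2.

q2 · q1 = -0.5231 + 0.6755i + 0.2029j + 0.4783k
-0.5231 + 0.6755i + 0.2029j + 0.4783k


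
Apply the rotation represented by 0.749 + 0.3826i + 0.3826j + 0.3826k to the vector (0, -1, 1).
(1.146, -0.695, -0.451)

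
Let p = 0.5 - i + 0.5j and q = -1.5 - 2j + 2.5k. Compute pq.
0.25 + 2.75i + 0.75j + 3.25k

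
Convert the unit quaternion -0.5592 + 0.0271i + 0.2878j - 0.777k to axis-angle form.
axis = (0.0327, 0.3472, -0.9372), θ = 248°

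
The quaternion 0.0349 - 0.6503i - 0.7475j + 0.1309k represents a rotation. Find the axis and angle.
axis = (-0.6507, -0.748, 0.131), θ = 176°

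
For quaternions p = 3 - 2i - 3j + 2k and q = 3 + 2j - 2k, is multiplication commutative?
No: pq = 19 - 4i - 7j - 4k ≠ 19 - 8i + j + 4k = qp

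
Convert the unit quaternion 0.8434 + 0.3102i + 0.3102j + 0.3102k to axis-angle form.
axis = (√3/3, √3/3, √3/3), θ = 65°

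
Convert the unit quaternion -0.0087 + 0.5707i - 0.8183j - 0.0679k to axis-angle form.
axis = (0.5707, -0.8183, -0.0679), θ = 181°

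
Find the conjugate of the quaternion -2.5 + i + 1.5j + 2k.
-2.5 - i - 1.5j - 2k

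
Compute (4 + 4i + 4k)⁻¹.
0.0833 - 0.0833i - 0.0833k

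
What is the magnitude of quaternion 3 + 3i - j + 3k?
√28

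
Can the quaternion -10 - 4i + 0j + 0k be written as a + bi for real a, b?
Yes. The quaternion -10 - 4i has j- and k-coefficients y = z = 0, so it lies in the complex subalgebra spanned by 1 and i.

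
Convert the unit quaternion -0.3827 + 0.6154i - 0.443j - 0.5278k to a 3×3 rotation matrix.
[[0.0504, -0.9492, -0.3105], [-0.1413, -0.3146, 0.9387], [-0.9887, -0.0034, -0.1499]]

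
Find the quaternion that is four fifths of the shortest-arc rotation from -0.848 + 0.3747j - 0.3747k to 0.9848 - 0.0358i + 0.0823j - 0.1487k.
-0.9986 + 0.0296i + 0.0136j + 0.0412k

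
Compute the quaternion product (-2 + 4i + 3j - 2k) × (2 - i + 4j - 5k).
-22 + 3i + 20j + 25k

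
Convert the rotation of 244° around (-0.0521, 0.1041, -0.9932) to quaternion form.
-0.5299 - 0.0442i + 0.0883j - 0.8423k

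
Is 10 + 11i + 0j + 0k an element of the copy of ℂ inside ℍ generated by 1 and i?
Yes. The quaternion 10 + 11i has j- and k-coefficients y = z = 0, so it lies in the complex subalgebra spanned by 1 and i.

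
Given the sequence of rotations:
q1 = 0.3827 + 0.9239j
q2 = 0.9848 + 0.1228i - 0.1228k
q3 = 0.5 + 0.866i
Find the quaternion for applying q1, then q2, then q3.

q2 · q1 = 0.3769 + 0.1605i + 0.9099j + 0.0665k
q3 · q2 · q1 = 0.0495 + 0.4066i + 0.3974j + 0.8212k
0.0495 + 0.4066i + 0.3974j + 0.8212k


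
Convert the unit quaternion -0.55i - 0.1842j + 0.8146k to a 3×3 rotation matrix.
[[-0.395, 0.2026, -0.8961], [0.2026, -0.9321, -0.3001], [-0.8961, -0.3001, 0.3271]]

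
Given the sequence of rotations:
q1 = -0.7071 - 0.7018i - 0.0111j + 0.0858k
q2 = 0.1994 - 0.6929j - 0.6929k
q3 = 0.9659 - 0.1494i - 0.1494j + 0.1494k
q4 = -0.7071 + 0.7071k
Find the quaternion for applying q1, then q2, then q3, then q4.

q2 · q1 = -0.0892 - 0.2071i + 0.974j + 0.0208k
q3 · q2 · q1 = 0.0253 - 0.3353i + 0.9263j - 0.1697k
q4 · q3 · q2 · q1 = 0.1021 - 0.4179i - 0.8921j + 0.1379k
0.1021 - 0.4179i - 0.8921j + 0.1379k


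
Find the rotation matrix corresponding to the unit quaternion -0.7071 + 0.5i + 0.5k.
[[0.5, 0.7071, 0.5], [-0.7071, 0, 0.7071], [0.5, -0.7071, 0.5]]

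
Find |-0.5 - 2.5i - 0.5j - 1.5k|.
3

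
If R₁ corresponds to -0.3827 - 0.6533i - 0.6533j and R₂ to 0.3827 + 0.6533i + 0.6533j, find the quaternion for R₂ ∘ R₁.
0.7071 - 0.5i - 0.5j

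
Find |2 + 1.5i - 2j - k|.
3.354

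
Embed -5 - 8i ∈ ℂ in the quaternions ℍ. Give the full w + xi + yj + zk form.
-5 - 8i + 0j + 0k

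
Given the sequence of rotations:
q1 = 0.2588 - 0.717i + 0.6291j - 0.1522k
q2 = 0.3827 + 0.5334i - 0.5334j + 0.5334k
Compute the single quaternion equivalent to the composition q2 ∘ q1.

q2 · q1 = 0.8982 - 0.3907i - 0.1986j + 0.0329k
0.8982 - 0.3907i - 0.1986j + 0.0329k


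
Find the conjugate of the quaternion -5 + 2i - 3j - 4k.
-5 - 2i + 3j + 4k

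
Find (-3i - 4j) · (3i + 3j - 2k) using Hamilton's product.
21 + 8i - 6j + 3k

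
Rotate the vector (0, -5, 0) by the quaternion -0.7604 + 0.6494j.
(0, -5, 0)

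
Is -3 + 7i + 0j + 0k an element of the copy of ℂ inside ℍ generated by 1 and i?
Yes. The quaternion -3 + 7i has j- and k-coefficients y = z = 0, so it lies in the complex subalgebra spanned by 1 and i.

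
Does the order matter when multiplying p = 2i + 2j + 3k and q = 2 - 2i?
Yes: pq = 4 + 4i - 2j + 10k ≠ 4 + 4i + 10j + 2k = qp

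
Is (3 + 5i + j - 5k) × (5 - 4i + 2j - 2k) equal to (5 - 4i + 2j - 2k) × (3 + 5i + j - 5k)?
No: pq = 23 + 21i + 41j - 17k ≠ 23 + 5i - 19j - 45k = qp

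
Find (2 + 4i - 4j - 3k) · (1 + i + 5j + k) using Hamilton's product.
21 + 17i - j + 23k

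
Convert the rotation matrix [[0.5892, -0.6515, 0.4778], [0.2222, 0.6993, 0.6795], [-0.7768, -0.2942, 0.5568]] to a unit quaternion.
0.8434 - 0.2886i + 0.3719j + 0.259k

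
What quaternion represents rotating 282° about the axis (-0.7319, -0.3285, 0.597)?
-0.7771 - 0.4606i - 0.2067j + 0.3757k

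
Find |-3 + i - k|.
√11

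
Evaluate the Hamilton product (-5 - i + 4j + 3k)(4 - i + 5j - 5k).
-26 - 34i - 17j + 36k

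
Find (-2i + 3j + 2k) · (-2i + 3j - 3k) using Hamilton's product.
-7 - 15i - 10j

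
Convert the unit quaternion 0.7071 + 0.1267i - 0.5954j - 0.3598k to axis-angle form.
axis = (0.1792, -0.842, -0.5088), θ = π/2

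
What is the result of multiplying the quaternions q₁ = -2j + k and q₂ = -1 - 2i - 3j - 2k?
-4 + 7i - 5k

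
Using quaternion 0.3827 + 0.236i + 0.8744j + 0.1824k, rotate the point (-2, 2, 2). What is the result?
(3.248, 0.816, 0.884)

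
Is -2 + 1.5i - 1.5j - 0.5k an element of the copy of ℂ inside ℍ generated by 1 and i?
No. The quaternion -2 + 1.5i - 1.5j - 0.5k has j-coefficient y = -1.5 and k-coefficient z = -0.5, not both zero, so it does not lie in the complex subalgebra spanned by 1 and i.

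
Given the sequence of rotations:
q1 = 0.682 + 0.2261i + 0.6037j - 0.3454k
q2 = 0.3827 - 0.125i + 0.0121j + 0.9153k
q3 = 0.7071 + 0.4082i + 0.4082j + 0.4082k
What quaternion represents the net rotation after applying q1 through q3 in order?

q2 · q1 = 0.5981 - 0.5555i + 0.4031j + 0.4139k
q3 · q2 · q1 = 0.3162 - 0.1442i + 0.1335j + 0.9281k
0.3162 - 0.1442i + 0.1335j + 0.9281k


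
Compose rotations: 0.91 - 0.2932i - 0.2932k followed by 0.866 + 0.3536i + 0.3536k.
0.9954 + 0.0679i + 0.0679k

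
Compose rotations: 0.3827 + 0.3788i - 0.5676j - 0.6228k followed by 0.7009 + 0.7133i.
-0.002 + 0.5385i + 0.0464j - 0.8414k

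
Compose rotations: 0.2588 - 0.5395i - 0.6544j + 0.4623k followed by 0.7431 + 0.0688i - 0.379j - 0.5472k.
0.2344 - 0.9164i - 0.321j - 0.0476k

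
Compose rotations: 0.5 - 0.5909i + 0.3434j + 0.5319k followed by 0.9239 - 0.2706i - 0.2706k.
0.446 - 0.5883i + 0.6211j + 0.2632k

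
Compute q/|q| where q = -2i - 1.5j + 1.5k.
-0.686i - 0.5145j + 0.5145k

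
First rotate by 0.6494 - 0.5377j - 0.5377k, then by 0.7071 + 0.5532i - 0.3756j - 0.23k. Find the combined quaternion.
0.1336 + 0.4375i - 0.3267j - 0.827k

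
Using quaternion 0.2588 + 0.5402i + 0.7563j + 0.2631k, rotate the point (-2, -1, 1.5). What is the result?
(0.897, -2.007, -1.555)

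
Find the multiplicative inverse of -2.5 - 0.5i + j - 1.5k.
-0.2564 + 0.0513i - 0.1026j + 0.1538k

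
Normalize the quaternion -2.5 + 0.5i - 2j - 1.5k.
-0.7001 + 0.14i - 0.5601j - 0.4201k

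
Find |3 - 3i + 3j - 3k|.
6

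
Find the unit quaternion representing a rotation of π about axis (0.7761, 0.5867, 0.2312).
0.7761i + 0.5867j + 0.2312k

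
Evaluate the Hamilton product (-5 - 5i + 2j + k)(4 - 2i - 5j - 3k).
-17 - 11i + 16j + 48k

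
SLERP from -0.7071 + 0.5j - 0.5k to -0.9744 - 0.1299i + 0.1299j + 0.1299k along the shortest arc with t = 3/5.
-0.9393 - 0.0838i + 0.3036j - 0.136k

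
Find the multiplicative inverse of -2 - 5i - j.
-0.0667 + 0.1667i + 0.0333j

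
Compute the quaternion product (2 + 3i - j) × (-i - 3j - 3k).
i + 3j - 16k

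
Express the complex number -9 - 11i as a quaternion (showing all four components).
-9 - 11i + 0j + 0k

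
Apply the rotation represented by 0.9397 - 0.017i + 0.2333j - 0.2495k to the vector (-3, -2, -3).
(-4.563, -0.066, -1.085)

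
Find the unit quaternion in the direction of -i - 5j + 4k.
-0.1543i - 0.7715j + 0.6172k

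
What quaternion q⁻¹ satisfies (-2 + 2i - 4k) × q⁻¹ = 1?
-0.0833 - 0.0833i + 0.1667k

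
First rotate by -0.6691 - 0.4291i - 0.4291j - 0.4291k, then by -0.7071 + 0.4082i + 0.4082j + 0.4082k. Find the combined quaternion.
0.9986 + 0.0303i + 0.0303j + 0.0303k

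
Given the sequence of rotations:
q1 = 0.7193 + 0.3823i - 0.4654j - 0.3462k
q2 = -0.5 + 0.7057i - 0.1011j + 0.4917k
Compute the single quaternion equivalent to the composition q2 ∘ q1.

q2 · q1 = -0.5063 + 0.5803i + 0.5923j + 0.237k
-0.5063 + 0.5803i + 0.5923j + 0.237k


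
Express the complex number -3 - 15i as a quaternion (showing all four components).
-3 - 15i + 0j + 0k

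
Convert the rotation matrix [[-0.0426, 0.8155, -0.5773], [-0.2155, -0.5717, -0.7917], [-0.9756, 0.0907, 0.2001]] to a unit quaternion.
-0.3827 - 0.5764i - 0.2602j + 0.6735k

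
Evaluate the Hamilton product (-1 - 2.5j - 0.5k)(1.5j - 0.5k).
3.5 + 2i - 1.5j + 0.5k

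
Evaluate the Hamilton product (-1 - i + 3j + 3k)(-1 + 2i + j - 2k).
6 - 10i - 8k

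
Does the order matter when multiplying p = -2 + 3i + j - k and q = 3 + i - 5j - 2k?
Yes: pq = -6 + 18j - 15k ≠ -6 + 14i + 8j + 17k = qp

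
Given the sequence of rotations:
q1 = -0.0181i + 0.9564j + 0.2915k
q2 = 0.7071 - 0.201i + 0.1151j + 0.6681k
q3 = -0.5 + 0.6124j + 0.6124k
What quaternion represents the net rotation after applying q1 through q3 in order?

q2 · q1 = -0.3085 - 0.6182i + 0.7228j + 0.016k
q3 · q2 · q1 = -0.2982 - 0.1237i - 0.9289j + 0.1817k
-0.2982 - 0.1237i - 0.9289j + 0.1817k


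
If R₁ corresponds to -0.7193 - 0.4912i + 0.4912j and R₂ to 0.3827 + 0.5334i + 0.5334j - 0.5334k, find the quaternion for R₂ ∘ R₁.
-0.2753 - 0.3097i + 0.0663j + 0.9077k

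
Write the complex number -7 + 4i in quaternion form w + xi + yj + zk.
-7 + 4i + 0j + 0k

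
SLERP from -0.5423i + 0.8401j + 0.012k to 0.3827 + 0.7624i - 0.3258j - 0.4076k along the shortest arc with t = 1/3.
-0.1408 - 0.6653i + 0.7159j + 0.1585k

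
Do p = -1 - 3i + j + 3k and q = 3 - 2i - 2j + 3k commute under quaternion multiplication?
No: pq = -16 + 2i + 8j + 14k ≠ -16 - 16i + 2j - 2k = qp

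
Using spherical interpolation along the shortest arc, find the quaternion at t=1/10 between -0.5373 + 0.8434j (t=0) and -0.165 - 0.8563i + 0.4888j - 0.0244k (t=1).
-0.5218 - 0.1033i + 0.8468j - 0.0029k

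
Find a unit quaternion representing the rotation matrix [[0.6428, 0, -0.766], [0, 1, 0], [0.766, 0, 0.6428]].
0.9063 - 0.4226j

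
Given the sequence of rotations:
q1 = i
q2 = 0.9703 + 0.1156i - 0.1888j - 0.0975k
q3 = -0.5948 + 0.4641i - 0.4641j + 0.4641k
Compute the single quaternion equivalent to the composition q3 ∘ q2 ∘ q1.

q2 · q1 = -0.1156 + 0.9703i - 0.0975j + 0.1888k
q3 · q2 · q1 = -0.5144 - 0.6732i + 0.4743j + 0.2391k
-0.5144 - 0.6732i + 0.4743j + 0.2391k


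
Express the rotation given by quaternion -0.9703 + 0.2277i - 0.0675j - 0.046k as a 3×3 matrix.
[[0.9867, -0.12, 0.11], [0.0585, 0.8921, 0.4481], [-0.1519, -0.4357, 0.8872]]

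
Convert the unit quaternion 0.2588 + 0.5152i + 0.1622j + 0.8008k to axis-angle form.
axis = (0.5334, 0.1679, 0.829), θ = 5π/6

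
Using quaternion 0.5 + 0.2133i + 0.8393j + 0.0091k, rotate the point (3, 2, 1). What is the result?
(0.314, 2.721, -2.549)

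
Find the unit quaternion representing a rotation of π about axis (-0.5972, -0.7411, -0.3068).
-0.5972i - 0.7411j - 0.3068k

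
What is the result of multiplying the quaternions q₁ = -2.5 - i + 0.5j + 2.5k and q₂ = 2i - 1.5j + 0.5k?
1.5 - i + 9.25j - 0.75k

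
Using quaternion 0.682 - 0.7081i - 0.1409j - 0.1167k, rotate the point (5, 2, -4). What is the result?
(5.49, -3.853, 0.091)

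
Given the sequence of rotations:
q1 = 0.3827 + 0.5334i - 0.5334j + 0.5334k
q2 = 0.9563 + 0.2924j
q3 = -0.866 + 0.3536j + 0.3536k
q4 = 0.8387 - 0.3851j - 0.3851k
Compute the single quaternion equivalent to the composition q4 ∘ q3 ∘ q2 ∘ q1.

q2 · q1 = 0.5219 + 0.6661i - 0.3982j + 0.3541k
q3 · q2 · q1 = -0.4364 - 0.3108i + 0.7649j - 0.3576k
q4 · q3 · q2 · q1 = -0.2092 + 0.1716i + 0.9293j - 0.2516k
-0.2092 + 0.1716i + 0.9293j - 0.2516k


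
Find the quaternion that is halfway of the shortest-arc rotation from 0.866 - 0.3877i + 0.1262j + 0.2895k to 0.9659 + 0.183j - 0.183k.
0.9637 - 0.204i + 0.1627j + 0.056k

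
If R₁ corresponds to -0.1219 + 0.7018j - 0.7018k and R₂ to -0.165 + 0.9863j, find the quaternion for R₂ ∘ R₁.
-0.6721 - 0.6922i - 0.236j + 0.1158k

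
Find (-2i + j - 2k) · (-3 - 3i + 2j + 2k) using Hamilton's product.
-4 + 12i + 7j + 5k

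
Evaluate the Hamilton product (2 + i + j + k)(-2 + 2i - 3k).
-3 - i + 3j - 10k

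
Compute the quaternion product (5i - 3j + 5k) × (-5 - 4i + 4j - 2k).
42 - 39i + 5j - 17k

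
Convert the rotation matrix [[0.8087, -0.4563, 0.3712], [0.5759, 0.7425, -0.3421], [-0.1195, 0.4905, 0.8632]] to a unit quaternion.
0.9239 + 0.2253i + 0.1328j + 0.2793k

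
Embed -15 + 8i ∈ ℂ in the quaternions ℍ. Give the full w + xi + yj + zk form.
-15 + 8i + 0j + 0k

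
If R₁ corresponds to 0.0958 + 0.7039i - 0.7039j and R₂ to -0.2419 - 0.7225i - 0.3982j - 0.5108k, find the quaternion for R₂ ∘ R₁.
0.2051 - 0.599i - 0.2274j + 0.7399k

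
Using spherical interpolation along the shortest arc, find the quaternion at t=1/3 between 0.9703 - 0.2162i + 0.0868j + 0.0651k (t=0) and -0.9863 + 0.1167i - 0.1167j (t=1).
0.9773 - 0.1833i + 0.0969j + 0.0435k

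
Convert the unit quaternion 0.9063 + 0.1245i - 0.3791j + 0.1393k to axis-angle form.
axis = (0.2946, -0.897, 0.3296), θ = 50°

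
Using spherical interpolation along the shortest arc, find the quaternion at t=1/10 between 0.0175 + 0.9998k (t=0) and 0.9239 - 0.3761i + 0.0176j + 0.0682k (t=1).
0.1544 - 0.0559i + 0.0026j + 0.9864k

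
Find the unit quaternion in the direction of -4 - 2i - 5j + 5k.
-0.4781 - 0.239i - 0.5976j + 0.5976k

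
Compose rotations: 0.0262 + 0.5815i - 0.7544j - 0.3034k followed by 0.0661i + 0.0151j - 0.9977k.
-0.3297 - 0.7555i - 0.5597j - 0.0848k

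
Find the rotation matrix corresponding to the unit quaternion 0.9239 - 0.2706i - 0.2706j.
[[0.8536, 0.1464, -0.5], [0.1464, 0.8536, 0.5], [0.5, -0.5, 0.7071]]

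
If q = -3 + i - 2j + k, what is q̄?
-3 - i + 2j - k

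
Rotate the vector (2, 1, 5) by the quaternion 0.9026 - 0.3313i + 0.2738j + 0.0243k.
(3.863, 3.561, 1.547)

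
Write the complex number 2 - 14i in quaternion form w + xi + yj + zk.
2 - 14i + 0j + 0k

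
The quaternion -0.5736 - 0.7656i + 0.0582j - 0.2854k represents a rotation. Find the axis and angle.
axis = (-0.9346, 0.0711, -0.3484), θ = 250°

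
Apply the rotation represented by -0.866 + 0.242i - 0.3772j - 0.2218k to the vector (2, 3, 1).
(0.08, 3.343, -1.678)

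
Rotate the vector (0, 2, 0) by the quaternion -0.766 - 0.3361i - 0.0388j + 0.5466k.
(1.727, 0.353, 0.945)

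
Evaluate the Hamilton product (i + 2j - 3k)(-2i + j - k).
-3 + i + 7j + 5k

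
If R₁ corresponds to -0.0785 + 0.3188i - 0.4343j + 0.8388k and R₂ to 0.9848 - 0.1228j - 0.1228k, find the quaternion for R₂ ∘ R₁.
-0.0276 + 0.1576i - 0.4572j + 0.8748k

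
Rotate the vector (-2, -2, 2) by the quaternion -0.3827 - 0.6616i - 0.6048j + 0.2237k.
(-1.946, -2.861, -0.168)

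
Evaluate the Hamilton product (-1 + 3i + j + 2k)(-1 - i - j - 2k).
9 - 2i + 4j - 2k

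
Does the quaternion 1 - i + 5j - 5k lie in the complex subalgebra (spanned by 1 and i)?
No. The quaternion 1 - i + 5j - 5k has j-coefficient y = 5 and k-coefficient z = -5, not both zero, so it does not lie in the complex subalgebra spanned by 1 and i.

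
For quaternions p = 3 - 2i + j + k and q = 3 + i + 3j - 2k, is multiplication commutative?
No: pq = 10 - 8i + 9j - 10k ≠ 10 + 2i + 15j + 4k = qp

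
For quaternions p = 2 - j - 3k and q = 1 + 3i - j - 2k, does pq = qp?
No: pq = -5 + 5i - 12j - 4k ≠ -5 + 7i + 6j - 10k = qp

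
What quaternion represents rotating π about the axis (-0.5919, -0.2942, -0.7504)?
-0.5919i - 0.2942j - 0.7504k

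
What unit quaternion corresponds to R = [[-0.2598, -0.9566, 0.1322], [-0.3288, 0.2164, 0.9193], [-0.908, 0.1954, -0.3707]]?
0.3827 - 0.4729i + 0.6795j + 0.4101k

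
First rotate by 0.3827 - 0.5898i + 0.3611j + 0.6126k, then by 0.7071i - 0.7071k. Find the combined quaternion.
0.8502 + 0.5259i - 0.0161j - 0.0153k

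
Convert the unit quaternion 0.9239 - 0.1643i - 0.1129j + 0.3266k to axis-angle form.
axis = (-0.4294, -0.2951, 0.8536), θ = π/4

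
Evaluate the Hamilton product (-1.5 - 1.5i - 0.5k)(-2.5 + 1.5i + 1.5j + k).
6.5 + 2.25i - 1.5j - 2.5k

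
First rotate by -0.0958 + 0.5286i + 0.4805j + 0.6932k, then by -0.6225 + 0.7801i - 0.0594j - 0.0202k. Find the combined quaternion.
-0.3102 - 0.4353i - 0.8449j - 0.0233k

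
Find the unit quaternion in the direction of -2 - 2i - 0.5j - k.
-0.6576 - 0.6576i - 0.1644j - 0.3288k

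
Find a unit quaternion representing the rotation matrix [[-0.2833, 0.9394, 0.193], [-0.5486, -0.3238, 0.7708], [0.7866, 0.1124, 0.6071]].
-0.5 + 0.3292i + 0.2968j + 0.744k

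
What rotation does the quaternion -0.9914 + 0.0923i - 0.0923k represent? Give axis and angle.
axis = (√2/2, 0, -√2/2), θ = 345°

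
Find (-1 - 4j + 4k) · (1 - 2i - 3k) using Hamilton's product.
11 + 14i - 12j - k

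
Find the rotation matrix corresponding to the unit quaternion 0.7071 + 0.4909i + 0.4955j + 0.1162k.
[[0.482, 0.3222, 0.8148], [0.6508, 0.491, -0.5791], [-0.5867, 0.8094, 0.027]]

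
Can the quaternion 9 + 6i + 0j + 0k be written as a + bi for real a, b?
Yes. The quaternion 9 + 6i has j- and k-coefficients y = z = 0, so it lies in the complex subalgebra spanned by 1 and i.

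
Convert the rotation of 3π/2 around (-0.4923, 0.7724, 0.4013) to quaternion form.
-0.7071 - 0.3481i + 0.5462j + 0.2838k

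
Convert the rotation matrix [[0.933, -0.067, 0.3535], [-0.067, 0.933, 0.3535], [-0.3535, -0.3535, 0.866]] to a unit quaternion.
0.9659 - 0.183i + 0.183j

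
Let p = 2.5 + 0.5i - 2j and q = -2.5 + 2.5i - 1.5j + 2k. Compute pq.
-10.5 + i + 0.25j + 9.25k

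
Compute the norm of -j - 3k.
√10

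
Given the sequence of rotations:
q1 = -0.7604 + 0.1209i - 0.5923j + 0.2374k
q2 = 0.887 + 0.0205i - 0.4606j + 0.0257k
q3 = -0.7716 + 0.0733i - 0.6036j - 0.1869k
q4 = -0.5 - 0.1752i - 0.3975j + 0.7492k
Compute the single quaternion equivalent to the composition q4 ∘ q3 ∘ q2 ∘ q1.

q2 · q1 = -0.9559 - 0.0025i - 0.1769j + 0.2346k
q3 · q2 · q1 = 0.6748 - 0.2428i + 0.6967j - 0.0168k
q4 · q3 · q2 · q1 = -0.0904 - 0.5121i - 0.8014j + 0.2954k
-0.0904 - 0.5121i - 0.8014j + 0.2954k


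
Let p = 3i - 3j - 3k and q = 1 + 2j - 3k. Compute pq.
-3 + 18i + 6j + 3k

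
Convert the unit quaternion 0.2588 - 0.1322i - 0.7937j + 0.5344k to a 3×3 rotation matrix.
[[-0.8311, -0.0668, -0.5521], [0.4865, 0.3939, -0.7799], [0.2695, -0.9167, -0.2949]]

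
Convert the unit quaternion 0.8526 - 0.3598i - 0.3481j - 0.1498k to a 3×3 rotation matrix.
[[0.7128, 0.5059, -0.4858], [-0.0049, 0.6962, 0.7178], [0.7014, -0.5092, 0.4987]]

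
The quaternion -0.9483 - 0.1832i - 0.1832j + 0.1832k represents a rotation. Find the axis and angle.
axis = (-√3/3, -√3/3, √3/3), θ = 323°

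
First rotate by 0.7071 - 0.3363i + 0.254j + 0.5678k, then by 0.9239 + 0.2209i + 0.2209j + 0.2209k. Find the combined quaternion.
0.546 - 0.0852i + 0.1912j + 0.8112k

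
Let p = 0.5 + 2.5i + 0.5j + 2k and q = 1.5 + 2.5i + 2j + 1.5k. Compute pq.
-9.5 + 1.75i + 3j + 7.5k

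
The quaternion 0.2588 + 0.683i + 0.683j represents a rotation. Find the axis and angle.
axis = (√2/2, √2/2, 0), θ = 5π/6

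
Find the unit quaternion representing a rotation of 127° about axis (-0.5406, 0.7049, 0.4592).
0.4462 - 0.4838i + 0.6308j + 0.411k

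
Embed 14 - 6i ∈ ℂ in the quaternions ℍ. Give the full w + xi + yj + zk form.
14 - 6i + 0j + 0k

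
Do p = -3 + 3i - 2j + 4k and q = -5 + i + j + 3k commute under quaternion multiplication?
No: pq = 2 - 28i + 2j - 24k ≠ 2 - 8i + 12j - 34k = qp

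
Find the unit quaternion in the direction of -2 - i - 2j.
-0.6667 - 0.3333i - 0.6667j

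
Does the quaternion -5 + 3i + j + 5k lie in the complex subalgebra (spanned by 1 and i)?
No. The quaternion -5 + 3i + j + 5k has j-coefficient y = 1 and k-coefficient z = 5, not both zero, so it does not lie in the complex subalgebra spanned by 1 and i.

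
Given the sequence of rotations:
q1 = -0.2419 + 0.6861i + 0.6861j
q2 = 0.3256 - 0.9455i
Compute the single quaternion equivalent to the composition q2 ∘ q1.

q2 · q1 = 0.5699 + 0.4521i + 0.2234j - 0.6487k
0.5699 + 0.4521i + 0.2234j - 0.6487k


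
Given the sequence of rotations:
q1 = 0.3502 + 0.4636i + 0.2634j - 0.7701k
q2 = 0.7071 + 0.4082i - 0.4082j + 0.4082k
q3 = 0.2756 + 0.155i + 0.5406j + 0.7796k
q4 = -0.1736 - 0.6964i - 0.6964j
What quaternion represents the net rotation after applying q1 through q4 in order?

q2 · q1 = 0.4803 + 0.6776i + 0.5469j - 0.1048k
q3 · q2 · q1 = -0.1866 - 0.2218i + 0.9549j + 0.064k
q4 · q3 · q2 · q1 = 0.5429 + 0.1239i + 0.0087j - 0.8306k
0.5429 + 0.1239i + 0.0087j - 0.8306k


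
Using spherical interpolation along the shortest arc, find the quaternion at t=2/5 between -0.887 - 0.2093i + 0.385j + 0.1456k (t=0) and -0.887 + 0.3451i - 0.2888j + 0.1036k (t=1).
-0.982 + 0.0179i + 0.1229j + 0.1423k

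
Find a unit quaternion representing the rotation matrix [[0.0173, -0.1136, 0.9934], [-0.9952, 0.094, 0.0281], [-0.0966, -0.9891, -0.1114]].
0.5 - 0.5086i + 0.545j - 0.4408k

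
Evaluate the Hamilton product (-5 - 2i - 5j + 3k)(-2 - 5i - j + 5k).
-20 + 7i + 10j - 54k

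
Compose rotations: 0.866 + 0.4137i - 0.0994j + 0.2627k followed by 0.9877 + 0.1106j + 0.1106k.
0.8373 + 0.4487i + 0.0434j + 0.3095k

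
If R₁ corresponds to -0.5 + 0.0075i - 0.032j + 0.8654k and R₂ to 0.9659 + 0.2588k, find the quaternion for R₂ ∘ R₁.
-0.7069 + 0.0155i - 0.029j + 0.7065k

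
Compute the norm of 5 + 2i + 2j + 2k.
√37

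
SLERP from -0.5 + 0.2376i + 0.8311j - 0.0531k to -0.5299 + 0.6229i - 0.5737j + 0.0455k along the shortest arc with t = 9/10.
0.4435 - 0.574i + 0.6863j - 0.0525k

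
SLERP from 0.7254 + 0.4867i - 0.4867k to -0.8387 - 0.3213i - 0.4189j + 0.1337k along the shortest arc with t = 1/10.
0.7492 + 0.4771i + 0.0444j - 0.4572k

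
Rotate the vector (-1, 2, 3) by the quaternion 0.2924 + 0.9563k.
(-0.289, -2.217, 3)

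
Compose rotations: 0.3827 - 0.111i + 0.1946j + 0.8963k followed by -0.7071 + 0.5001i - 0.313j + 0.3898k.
-0.5036 - 0.0865i - 0.7489j - 0.422k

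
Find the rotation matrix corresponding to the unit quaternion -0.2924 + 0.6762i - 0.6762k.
[[0.0855, -0.3954, -0.9145], [0.3954, -0.829, 0.3954], [-0.9145, -0.3954, 0.0855]]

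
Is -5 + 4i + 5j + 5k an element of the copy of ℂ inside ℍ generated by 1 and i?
No. The quaternion -5 + 4i + 5j + 5k has j-coefficient y = 5 and k-coefficient z = 5, not both zero, so it does not lie in the complex subalgebra spanned by 1 and i.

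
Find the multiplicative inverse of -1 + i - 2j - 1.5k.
-0.1212 - 0.1212i + 0.2424j + 0.1818k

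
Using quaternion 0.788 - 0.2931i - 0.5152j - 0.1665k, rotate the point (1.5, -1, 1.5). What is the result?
(-1.015, 0.237, 2.101)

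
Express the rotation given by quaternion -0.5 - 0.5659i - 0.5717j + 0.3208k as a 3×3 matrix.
[[0.1405, 0.9679, 0.2086], [0.3263, 0.1537, -0.9327], [-0.9348, 0.1991, -0.2942]]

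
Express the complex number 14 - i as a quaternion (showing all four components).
14 - i + 0j + 0k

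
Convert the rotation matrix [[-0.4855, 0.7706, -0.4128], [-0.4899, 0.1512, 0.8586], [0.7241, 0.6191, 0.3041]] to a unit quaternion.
-0.4924 + 0.1216i + 0.5772j + 0.64k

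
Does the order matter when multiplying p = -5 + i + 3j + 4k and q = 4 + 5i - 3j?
Yes: pq = -16 - 9i + 47j - 2k ≠ -16 - 33i + 7j + 34k = qp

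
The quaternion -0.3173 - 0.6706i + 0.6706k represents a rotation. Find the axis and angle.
axis = (-√2/2, 0, √2/2), θ = 217°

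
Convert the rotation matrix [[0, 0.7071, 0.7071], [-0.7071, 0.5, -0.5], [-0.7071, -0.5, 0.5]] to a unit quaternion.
0.7071 + 0.5j - 0.5k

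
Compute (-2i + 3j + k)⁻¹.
0.1429i - 0.2143j - 0.0714k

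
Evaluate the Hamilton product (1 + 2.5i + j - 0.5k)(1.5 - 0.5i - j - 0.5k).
3.5 + 2.25i + 2j - 3.25k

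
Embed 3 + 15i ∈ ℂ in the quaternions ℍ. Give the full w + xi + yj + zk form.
3 + 15i + 0j + 0k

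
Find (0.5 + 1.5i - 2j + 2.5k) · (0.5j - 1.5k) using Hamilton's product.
4.75 + 1.75i + 2.5j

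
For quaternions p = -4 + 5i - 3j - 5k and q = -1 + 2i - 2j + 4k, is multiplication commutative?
No: pq = 8 - 35i - 19j - 15k ≠ 8 + 9i + 41j - 7k = qp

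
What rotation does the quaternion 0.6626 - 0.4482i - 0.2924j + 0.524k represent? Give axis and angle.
axis = (-0.5984, -0.3904, 0.6996), θ = 97°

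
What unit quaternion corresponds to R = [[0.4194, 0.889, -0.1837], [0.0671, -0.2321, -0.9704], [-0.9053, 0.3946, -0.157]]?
0.5075 + 0.6724i + 0.3555j - 0.4049k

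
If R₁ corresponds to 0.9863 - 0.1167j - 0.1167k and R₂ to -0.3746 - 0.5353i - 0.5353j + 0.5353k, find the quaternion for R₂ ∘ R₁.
-0.3695 - 0.403i - 0.5467j + 0.6342k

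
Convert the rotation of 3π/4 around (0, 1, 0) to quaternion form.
0.3827 + 0.9239j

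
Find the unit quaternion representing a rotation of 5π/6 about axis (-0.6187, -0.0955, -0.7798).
0.2588 - 0.5976i - 0.0922j - 0.7532k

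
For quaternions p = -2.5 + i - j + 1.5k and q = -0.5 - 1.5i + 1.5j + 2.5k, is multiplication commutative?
No: pq = 0.5 - 1.5i - 8j - 7k ≠ 0.5 + 8i + 1.5j - 7k = qp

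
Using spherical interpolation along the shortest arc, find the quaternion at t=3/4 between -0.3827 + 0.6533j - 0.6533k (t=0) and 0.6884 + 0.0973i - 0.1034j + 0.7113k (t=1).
-0.6352 - 0.0753i + 0.2547j - 0.7253k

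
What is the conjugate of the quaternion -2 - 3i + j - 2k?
-2 + 3i - j + 2k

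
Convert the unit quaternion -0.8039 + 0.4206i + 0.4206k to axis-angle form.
axis = (√2/2, 0, √2/2), θ = 287°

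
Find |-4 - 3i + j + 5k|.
√51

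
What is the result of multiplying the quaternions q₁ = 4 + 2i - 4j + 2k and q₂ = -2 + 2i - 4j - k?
-26 + 16i - 2j - 8k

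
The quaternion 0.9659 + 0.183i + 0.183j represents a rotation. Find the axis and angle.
axis = (√2/2, √2/2, 0), θ = π/6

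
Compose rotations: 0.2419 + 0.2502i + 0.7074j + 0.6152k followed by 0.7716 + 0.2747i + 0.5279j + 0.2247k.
-0.3938 + 0.4253i + 0.5608j + 0.5913k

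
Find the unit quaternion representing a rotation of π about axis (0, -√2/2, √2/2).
-0.7071j + 0.7071k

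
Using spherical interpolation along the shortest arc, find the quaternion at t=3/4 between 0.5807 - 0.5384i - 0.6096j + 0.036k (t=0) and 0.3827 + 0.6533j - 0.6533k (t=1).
-0.1353 - 0.1845i - 0.7796j + 0.583k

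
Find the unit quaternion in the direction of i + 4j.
0.2425i + 0.9701j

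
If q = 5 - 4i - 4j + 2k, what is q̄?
5 + 4i + 4j - 2k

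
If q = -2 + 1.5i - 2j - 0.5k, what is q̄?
-2 - 1.5i + 2j + 0.5k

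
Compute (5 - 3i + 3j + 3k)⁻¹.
0.0962 + 0.0577i - 0.0577j - 0.0577k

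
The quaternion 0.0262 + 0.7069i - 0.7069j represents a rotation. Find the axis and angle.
axis = (√2/2, -√2/2, 0), θ = 177°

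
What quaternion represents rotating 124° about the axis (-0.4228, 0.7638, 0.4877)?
0.4695 - 0.3733i + 0.6744j + 0.4306k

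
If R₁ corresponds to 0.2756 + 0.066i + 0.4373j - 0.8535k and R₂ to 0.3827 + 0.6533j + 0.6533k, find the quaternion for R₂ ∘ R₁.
0.3774 - 0.818i + 0.3905j - 0.1897k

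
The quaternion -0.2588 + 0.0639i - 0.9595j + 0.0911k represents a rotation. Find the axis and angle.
axis = (0.0662, -0.9933, 0.0943), θ = 7π/6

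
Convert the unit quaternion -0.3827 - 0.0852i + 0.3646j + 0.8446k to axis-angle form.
axis = (-0.0922, 0.3946, 0.9142), θ = 5π/4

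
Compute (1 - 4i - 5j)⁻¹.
0.0238 + 0.0952i + 0.119j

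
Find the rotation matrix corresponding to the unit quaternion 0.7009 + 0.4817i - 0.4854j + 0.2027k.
[[0.4466, -0.7518, -0.4852], [-0.1835, 0.4538, -0.872], [0.8757, 0.4785, 0.0647]]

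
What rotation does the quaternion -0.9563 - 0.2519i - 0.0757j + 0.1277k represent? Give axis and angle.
axis = (-0.8615, -0.2589, 0.4367), θ = 326°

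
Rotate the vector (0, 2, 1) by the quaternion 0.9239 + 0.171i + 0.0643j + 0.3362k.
(-0.965, 1.158, 1.652)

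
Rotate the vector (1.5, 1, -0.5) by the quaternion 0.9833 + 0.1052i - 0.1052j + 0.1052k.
(1.297, 1.347, 0.05)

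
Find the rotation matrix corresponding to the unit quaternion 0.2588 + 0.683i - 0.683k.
[[0.067, 0.3535, -0.933], [-0.3535, -0.866, -0.3535], [-0.933, 0.3535, 0.067]]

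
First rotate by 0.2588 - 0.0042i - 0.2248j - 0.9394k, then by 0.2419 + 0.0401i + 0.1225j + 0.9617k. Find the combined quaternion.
0.9937 + 0.1105i + 0.011j + 0.0131k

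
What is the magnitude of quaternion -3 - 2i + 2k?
√17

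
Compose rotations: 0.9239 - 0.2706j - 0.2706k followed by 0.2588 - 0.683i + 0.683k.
0.4239 - 0.4462i - 0.2549j + 0.7458k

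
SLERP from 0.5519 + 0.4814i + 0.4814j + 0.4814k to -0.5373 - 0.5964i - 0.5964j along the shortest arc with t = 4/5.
0.552 + 0.5853i + 0.5853j + 0.1005k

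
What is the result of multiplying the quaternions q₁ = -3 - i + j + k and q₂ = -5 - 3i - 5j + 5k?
12 + 24i + 12j - 12k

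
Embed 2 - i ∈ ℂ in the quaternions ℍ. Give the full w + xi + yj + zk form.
2 - i + 0j + 0k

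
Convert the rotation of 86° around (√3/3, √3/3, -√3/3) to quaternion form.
0.7314 + 0.3938i + 0.3938j - 0.3938k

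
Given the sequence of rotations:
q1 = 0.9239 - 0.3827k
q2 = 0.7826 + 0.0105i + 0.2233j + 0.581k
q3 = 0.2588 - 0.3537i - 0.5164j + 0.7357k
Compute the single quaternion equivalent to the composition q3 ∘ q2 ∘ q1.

q2 · q1 = 0.9454 - 0.0758i + 0.2103j + 0.2373k
q3 · q2 · q1 = 0.1519 - 0.6313i - 0.4056j + 0.6434k
0.1519 - 0.6313i - 0.4056j + 0.6434k
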